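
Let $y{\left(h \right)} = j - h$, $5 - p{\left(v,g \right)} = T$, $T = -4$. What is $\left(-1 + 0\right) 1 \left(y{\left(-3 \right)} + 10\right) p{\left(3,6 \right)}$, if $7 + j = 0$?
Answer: $-54$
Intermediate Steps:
$j = -7$ ($j = -7 + 0 = -7$)
$p{\left(v,g \right)} = 9$ ($p{\left(v,g \right)} = 5 - -4 = 5 + 4 = 9$)
$y{\left(h \right)} = -7 - h$
$\left(-1 + 0\right) 1 \left(y{\left(-3 \right)} + 10\right) p{\left(3,6 \right)} = \left(-1 + 0\right) 1 \left(\left(-7 - -3\right) + 10\right) 9 = \left(-1\right) 1 \left(\left(-7 + 3\right) + 10\right) 9 = - (-4 + 10) 9 = \left(-1\right) 6 \cdot 9 = \left(-6\right) 9 = -54$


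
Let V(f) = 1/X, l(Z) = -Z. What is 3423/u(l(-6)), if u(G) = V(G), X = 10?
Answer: 34230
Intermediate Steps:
V(f) = ⅒ (V(f) = 1/10 = ⅒)
u(G) = ⅒
3423/u(l(-6)) = 3423/(⅒) = 3423*10 = 34230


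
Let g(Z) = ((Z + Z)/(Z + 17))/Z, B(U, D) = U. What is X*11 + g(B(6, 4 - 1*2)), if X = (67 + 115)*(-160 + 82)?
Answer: -3591586/23 ≈ -1.5616e+5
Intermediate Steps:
g(Z) = 2/(17 + Z) (g(Z) = ((2*Z)/(17 + Z))/Z = (2*Z/(17 + Z))/Z = 2/(17 + Z))
X = -14196 (X = 182*(-78) = -14196)
X*11 + g(B(6, 4 - 1*2)) = -14196*11 + 2/(17 + 6) = -156156 + 2/23 = -3591586/23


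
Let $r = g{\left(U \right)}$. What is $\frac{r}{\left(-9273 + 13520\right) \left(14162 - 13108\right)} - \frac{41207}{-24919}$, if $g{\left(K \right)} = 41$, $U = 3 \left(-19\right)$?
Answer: $\frac{184457481645}{111545866622} \approx 1.6536$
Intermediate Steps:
$U = -57$
$r = 41$
$\frac{r}{\left(-9273 + 13520\right) \left(14162 - 13108\right)} - \frac{41207}{-24919} = \frac{41}{\left(-9273 + 13520\right) \left(14162 - 13108\right)} - \frac{41207}{-24919} = \frac{41}{4247 \cdot 1054} - - \frac{41207}{24919} = \frac{41}{4476338} + \frac{41207}{24919} = \frac{184457481645}{111545866622}$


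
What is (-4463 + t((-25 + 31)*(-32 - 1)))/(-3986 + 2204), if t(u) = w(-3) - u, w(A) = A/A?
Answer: 2132/891 ≈ 2.3928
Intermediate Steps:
w(A) = 1
t(u) = 1 - u
(-4463 + t((-25 + 31)*(-32 - 1)))/(-3986 + 2204) = (-4463 + (1 - (-25 + 31)*(-32 - 1)))/(-3986 + 2204) = (-4463 + (1 - 6*(-33)))/(-1782) = (-4463 + (1 - 1*(-198)))*(-1/1782) = (-4463 + (1 + 198))*(-1/1782) = (-4463 + 199)*(-1/1782) = -4264*(-1/1782) = 2132/891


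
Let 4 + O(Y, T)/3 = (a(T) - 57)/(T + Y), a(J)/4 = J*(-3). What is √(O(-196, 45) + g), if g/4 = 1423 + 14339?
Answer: 3*√159728253/151 ≈ 251.09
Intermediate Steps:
g = 63048 (g = 4*(1423 + 14339) = 4*15762 = 63048)
a(J) = -12*J (a(J) = 4*(J*(-3)) = 4*(-3*J) = -12*J)
O(Y, T) = -12 + 3*(-57 - 12*T)/(T + Y) (O(Y, T) = -12 + 3*((-12*T - 57)/(T + Y)) = -12 + 3*((-57 - 12*T)/(T + Y)) = -12 + 3*(-57 - 12*T)/(T + Y))
√(O(-196, 45) + g) = √(3*(-57 - 16*45 - 4*(-196))/(45 - 196) + 63048) = √(3*(-57 - 720 + 784)/(-151) + 63048) = √(3*(-1/151)*7 + 63048) = √(-21/151 + 63048) = √(9520227/151) = 3*√159728253/151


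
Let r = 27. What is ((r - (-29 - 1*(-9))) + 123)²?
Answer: 28900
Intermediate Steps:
((r - (-29 - 1*(-9))) + 123)² = ((27 - (-29 - 1*(-9))) + 123)² = ((27 - (-29 + 9)) + 123)² = ((27 - 1*(-20)) + 123)² = ((27 + 20) + 123)² = (47 + 123)² = 170² = 28900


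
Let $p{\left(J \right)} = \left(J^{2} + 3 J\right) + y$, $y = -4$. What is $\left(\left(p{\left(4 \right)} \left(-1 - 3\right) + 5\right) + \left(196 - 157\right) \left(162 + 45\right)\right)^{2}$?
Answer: $63712324$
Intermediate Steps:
$p{\left(J \right)} = -4 + J^{2} + 3 J$ ($p{\left(J \right)} = \left(J^{2} + 3 J\right) - 4 = -4 + J^{2} + 3 J$)
$\left(\left(p{\left(4 \right)} \left(-1 - 3\right) + 5\right) + \left(196 - 157\right) \left(162 + 45\right)\right)^{2} = \left(\left(\left(-4 + 4^{2} + 3 \cdot 4\right) \left(-1 - 3\right) + 5\right) + \left(196 - 157\right) \left(162 + 45\right)\right)^{2} = \left(\left(\left(-4 + 16 + 12\right) \left(-1 - 3\right) + 5\right) + 39 \cdot 207\right)^{2} = \left(\left(24 \left(-4\right) + 5\right) + 8073\right)^{2} = \left(\left(-96 + 5\right) + 8073\right)^{2} = \left(-91 + 8073\right)^{2} = 7982^{2} = 63712324$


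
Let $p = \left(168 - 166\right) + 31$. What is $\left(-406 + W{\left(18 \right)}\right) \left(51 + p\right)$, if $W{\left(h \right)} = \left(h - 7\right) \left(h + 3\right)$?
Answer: $-14700$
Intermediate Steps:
$W{\left(h \right)} = \left(-7 + h\right) \left(3 + h\right)$
$p = 33$ ($p = 2 + 31 = 33$)
$\left(-406 + W{\left(18 \right)}\right) \left(51 + p\right) = \left(-406 - \left(93 - 324\right)\right) \left(51 + 33\right) = \left(-406 - -231\right) 84 = \left(-406 + 231\right) 84 = \left(-175\right) 84 = -14700$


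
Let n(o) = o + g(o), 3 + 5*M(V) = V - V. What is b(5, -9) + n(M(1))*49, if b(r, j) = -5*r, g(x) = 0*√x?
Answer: -272/5 ≈ -54.400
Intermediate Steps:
M(V) = -⅗ (M(V) = -⅗ + (V - V)/5 = -⅗ + (⅕)*0 = -⅗ + 0 = -⅗)
g(x) = 0
n(o) = o (n(o) = o + 0 = o)
b(5, -9) + n(M(1))*49 = -5*5 - ⅗*49 = -25 - 147/5 = -272/5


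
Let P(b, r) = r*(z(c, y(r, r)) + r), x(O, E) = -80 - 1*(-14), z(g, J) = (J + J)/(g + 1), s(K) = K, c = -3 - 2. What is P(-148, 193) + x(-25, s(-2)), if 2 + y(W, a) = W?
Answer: 37503/2 ≈ 18752.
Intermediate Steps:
c = -5
y(W, a) = -2 + W
z(g, J) = 2*J/(1 + g) (z(g, J) = (2*J)/(1 + g) = 2*J/(1 + g))
x(O, E) = -66 (x(O, E) = -80 + 14 = -66)
P(b, r) = r*(1 + r/2) (P(b, r) = r*(2*(-2 + r)/(1 - 5) + r) = r*(2*(-2 + r)/(-4) + r) = r*(2*(-2 + r)*(-1/4) + r) = r*((1 - r/2) + r) = r*(1 + r/2))
P(-148, 193) + x(-25, s(-2)) = (1/2)*193*(2 + 193) - 66 = (1/2)*193*195 - 66 = 37635/2 - 66 = 37503/2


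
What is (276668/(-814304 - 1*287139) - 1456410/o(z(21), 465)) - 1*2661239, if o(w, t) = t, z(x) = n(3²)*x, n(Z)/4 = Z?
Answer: -12996321026791/4877819 ≈ -2.6644e+6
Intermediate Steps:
n(Z) = 4*Z
z(x) = 36*x (z(x) = (4*3²)*x = (4*9)*x = 36*x)
(276668/(-814304 - 1*287139) - 1456410/o(z(21), 465)) - 1*2661239 = (276668/(-814304 - 1*287139) - 1456410/465) - 1*2661239 = (276668/(-814304 - 287139) - 1456410*1/465) - 2661239 = (276668/(-1101443) - 97094/31) - 2661239 = (276668*(-1/1101443) - 97094/31) - 2661239 = (-39524/157349 - 97094/31) - 2661239 = -15278869050/4877819 - 2661239 = -12996321026791/4877819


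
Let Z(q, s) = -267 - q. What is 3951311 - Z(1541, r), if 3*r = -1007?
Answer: 3953119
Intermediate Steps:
r = -1007/3 (r = (⅓)*(-1007) = -1007/3 ≈ -335.67)
3951311 - Z(1541, r) = 3951311 - (-267 - 1*1541) = 3951311 - (-267 - 1541) = 3951311 - 1*(-1808) = 3951311 + 1808 = 3953119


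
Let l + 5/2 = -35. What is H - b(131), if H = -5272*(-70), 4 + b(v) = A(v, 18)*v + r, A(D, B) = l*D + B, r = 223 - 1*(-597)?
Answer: 2018807/2 ≈ 1.0094e+6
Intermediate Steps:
l = -75/2 (l = -5/2 - 35 = -75/2 ≈ -37.500)
r = 820 (r = 223 + 597 = 820)
A(D, B) = B - 75*D/2 (A(D, B) = -75*D/2 + B = B - 75*D/2)
b(v) = 816 + v*(18 - 75*v/2) (b(v) = -4 + ((18 - 75*v/2)*v + 820) = -4 + (v*(18 - 75*v/2) + 820) = -4 + (820 + v*(18 - 75*v/2)) = 816 + v*(18 - 75*v/2))
H = 369040
H - b(131) = 369040 - (816 + (3/2)*131*(12 - 25*131)) = 369040 - (816 + (3/2)*131*(12 - 3275)) = 369040 - (816 + (3/2)*131*(-3263)) = 369040 - (816 - 1282359/2) = 369040 - 1*(-1280727/2) = 369040 + 1280727/2 = 2018807/2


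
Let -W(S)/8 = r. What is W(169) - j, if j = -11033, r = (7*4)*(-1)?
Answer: 11257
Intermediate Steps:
r = -28 (r = 28*(-1) = -28)
W(S) = 224 (W(S) = -8*(-28) = 224)
W(169) - j = 224 - 1*(-11033) = 224 + 11033 = 11257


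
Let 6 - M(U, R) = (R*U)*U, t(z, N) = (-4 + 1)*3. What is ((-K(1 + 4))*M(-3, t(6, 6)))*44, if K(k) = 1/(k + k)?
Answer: -1914/5 ≈ -382.80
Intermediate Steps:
t(z, N) = -9 (t(z, N) = -3*3 = -9)
M(U, R) = 6 - R*U² (M(U, R) = 6 - R*U*U = 6 - R*U²)
K(k) = 1/(2*k)
((-K(1 + 4))*M(-3, t(6, 6)))*44 = ((-1/(2*(1 + 4)))*(6 - 1*(-9)*(-3)²))*44 = ((-1/(2*5))*(6 - 1*(-9)*9))*44 = ((-1/(2*5))*(6 + 81))*44 = (-1*⅒*87)*44 = -⅒*87*44 = -87/10*44 = -1914/5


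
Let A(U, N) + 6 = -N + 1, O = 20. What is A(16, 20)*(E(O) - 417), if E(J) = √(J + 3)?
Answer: 10425 - 25*√23 ≈ 10305.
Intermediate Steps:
A(U, N) = -5 - N (A(U, N) = -6 + (-N + 1) = -6 + (1 - N) = -5 - N)
E(J) = √(3 + J)
A(16, 20)*(E(O) - 417) = (-5 - 1*20)*(√(3 + 20) - 417) = (-5 - 20)*(√23 - 417) = -25*(-417 + √23) = 10425 - 25*√23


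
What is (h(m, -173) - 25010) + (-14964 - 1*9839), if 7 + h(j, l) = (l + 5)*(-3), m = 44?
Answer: -49316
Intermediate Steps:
h(j, l) = -22 - 3*l (h(j, l) = -7 + (l + 5)*(-3) = -7 + (5 + l)*(-3) = -7 + (-15 - 3*l) = -22 - 3*l)
(h(m, -173) - 25010) + (-14964 - 1*9839) = ((-22 - 3*(-173)) - 25010) + (-14964 - 1*9839) = ((-22 + 519) - 25010) + (-14964 - 9839) = (497 - 25010) - 24803 = -24513 - 24803 = -49316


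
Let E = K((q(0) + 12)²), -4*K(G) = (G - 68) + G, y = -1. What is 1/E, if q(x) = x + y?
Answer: -2/87 ≈ -0.022988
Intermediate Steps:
q(x) = -1 + x (q(x) = x - 1 = -1 + x)
K(G) = 17 - G/2 (K(G) = -((G - 68) + G)/4 = -((-68 + G) + G)/4 = -(-68 + 2*G)/4 = 17 - G/2)
E = -87/2 (E = 17 - ((-1 + 0) + 12)²/2 = 17 - (-1 + 12)²/2 = 17 - ½*11² = 17 - ½*121 = 17 - 121/2 = -87/2 ≈ -43.500)
1/E = 1/(-87/2) = -2/87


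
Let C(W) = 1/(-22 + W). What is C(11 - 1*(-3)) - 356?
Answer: -2849/8 ≈ -356.13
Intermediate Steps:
C(11 - 1*(-3)) - 356 = 1/(-22 + (11 - 1*(-3))) - 356 = 1/(-22 + (11 + 3)) - 356 = 1/(-22 + 14) - 356 = 1/(-8) - 356 = -1/8 - 356 = -2849/8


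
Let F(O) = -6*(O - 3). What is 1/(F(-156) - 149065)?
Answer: -1/148111 ≈ -6.7517e-6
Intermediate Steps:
F(O) = 18 - 6*O (F(O) = -6*(-3 + O) = 18 - 6*O)
1/(F(-156) - 149065) = 1/((18 - 6*(-156)) - 149065) = 1/((18 + 936) - 149065) = 1/(954 - 149065) = 1/(-148111) = -1/148111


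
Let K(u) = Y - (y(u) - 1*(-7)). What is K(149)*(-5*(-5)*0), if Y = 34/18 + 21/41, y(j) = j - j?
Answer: 0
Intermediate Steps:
y(j) = 0
Y = 886/369 (Y = 34*(1/18) + 21*(1/41) = 17/9 + 21/41 = 886/369 ≈ 2.4011)
K(u) = -1697/369 (K(u) = 886/369 - (0 - 1*(-7)) = 886/369 - (0 + 7) = 886/369 - 1*7 = 886/369 - 7 = -1697/369)
K(149)*(-5*(-5)*0) = -1697*(-5*(-5))*0/369 = -42425*0/369 = -1697/369*0 = 0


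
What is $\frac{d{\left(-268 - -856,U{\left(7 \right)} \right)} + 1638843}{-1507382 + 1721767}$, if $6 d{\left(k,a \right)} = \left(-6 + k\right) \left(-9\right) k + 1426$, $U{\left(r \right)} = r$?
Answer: $\frac{675454}{128631} \approx 5.2511$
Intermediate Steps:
$d{\left(k,a \right)} = \frac{713}{3} + \frac{k \left(54 - 9 k\right)}{6}$ ($d{\left(k,a \right)} = \frac{\left(-6 + k\right) \left(-9\right) k + 1426}{6} = \frac{\left(54 - 9 k\right) k + 1426}{6} = \frac{k \left(54 - 9 k\right) + 1426}{6} = \frac{1426 + k \left(54 - 9 k\right)}{6} = \frac{713}{3} + \frac{k \left(54 - 9 k\right)}{6}$)
$\frac{d{\left(-268 - -856,U{\left(7 \right)} \right)} + 1638843}{-1507382 + 1721767} = \frac{\left(\frac{713}{3} + 9 \left(-268 - -856\right) - \frac{3 \left(-268 - -856\right)^{2}}{2}\right) + 1638843}{-1507382 + 1721767} = \frac{\left(\frac{713}{3} + 9 \left(-268 + 856\right) - \frac{3 \left(-268 + 856\right)^{2}}{2}\right) + 1638843}{214385} = \left(\left(\frac{713}{3} + 9 \cdot 588 - \frac{3 \cdot 588^{2}}{2}\right) + 1638843\right) \frac{1}{214385} = \left(\left(\frac{713}{3} + 5292 - 518616\right) + 1638843\right) \frac{1}{214385} = \left(- \frac{1539259}{3} + 1638843\right) \frac{1}{214385} = \frac{3377270}{3} \cdot \frac{1}{214385} = \frac{675454}{128631}$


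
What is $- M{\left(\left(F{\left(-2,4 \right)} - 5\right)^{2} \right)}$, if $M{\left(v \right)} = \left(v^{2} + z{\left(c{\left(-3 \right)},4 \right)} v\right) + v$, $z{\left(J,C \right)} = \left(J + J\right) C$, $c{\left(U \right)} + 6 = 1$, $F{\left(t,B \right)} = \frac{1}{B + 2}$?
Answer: $\frac{473483}{1296} \approx 365.34$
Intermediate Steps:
$F{\left(t,B \right)} = \frac{1}{2 + B}$
$c{\left(U \right)} = -5$ ($c{\left(U \right)} = -6 + 1 = -5$)
$z{\left(J,C \right)} = 2 C J$ ($z{\left(J,C \right)} = 2 J C = 2 C J$)
$M{\left(v \right)} = v^{2} - 39 v$ ($M{\left(v \right)} = \left(v^{2} + 2 \cdot 4 \left(-5\right) v\right) + v = \left(v^{2} - 40 v\right) + v = v^{2} - 39 v$)
$- M{\left(\left(F{\left(-2,4 \right)} - 5\right)^{2} \right)} = - \left(\frac{1}{2 + 4} - 5\right)^{2} \left(-39 + \left(\frac{1}{2 + 4} - 5\right)^{2}\right) = - \left(\frac{1}{6} - 5\right)^{2} \left(-39 + \left(\frac{1}{6} - 5\right)^{2}\right) = - \left(- \frac{29}{6}\right)^{2} \left(-39 + \left(- \frac{29}{6}\right)^{2}\right) = - \frac{841 \left(-39 + \frac{841}{36}\right)}{36} = - \frac{841 \left(-563\right)}{36 \cdot 36} = \left(-1\right) \left(- \frac{473483}{1296}\right) = \frac{473483}{1296}$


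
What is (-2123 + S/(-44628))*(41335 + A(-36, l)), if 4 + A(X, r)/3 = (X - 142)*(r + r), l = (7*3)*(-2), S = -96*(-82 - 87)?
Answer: -680537379231/3719 ≈ -1.8299e+8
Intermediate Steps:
S = 16224 (S = -96*(-169) = 16224)
l = -42 (l = 21*(-2) = -42)
A(X, r) = -12 + 6*r*(-142 + X) (A(X, r) = -12 + 3*((X - 142)*(r + r)) = -12 + 3*((-142 + X)*(2*r)) = -12 + 3*(2*r*(-142 + X)) = -12 + 6*r*(-142 + X))
(-2123 + S/(-44628))*(41335 + A(-36, l)) = (-2123 + 16224/(-44628))*(41335 + (-12 - 852*(-42) + 6*(-36)*(-42))) = (-2123 + 16224*(-1/44628))*(41335 + (-12 + 35784 + 9072)) = (-2123 - 1352/3719)*(41335 + 44844) = -7896789/3719*86179 = -680537379231/3719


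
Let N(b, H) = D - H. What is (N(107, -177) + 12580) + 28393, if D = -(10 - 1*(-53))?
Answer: 41087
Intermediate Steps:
D = -63 (D = -(10 + 53) = -1*63 = -63)
N(b, H) = -63 - H
(N(107, -177) + 12580) + 28393 = ((-63 - 1*(-177)) + 12580) + 28393 = ((-63 + 177) + 12580) + 28393 = (114 + 12580) + 28393 = 12694 + 28393 = 41087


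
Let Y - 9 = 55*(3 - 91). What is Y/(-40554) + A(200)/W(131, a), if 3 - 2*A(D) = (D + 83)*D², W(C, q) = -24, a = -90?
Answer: 76511898371/324432 ≈ 2.3583e+5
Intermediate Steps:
A(D) = 3/2 - D²*(83 + D)/2 (A(D) = 3/2 - (D + 83)*D²/2 = 3/2 - (83 + D)*D²/2 = 3/2 - D²*(83 + D)/2)
Y = -4831 (Y = 9 + 55*(3 - 91) = 9 + 55*(-88) = 9 - 4840 = -4831)
Y/(-40554) + A(200)/W(131, a) = -4831/(-40554) + (3/2 - 83/2*200² - ½*200³)/(-24) = -4831*(-1/40554) + (3/2 - 83/2*40000 - ½*8000000)*(-1/24) = 4831/40554 + (3/2 - 1660000 - 4000000)*(-1/24) = 4831/40554 - 11319997/2*(-1/24) = 4831/40554 + 11319997/48 = 76511898371/324432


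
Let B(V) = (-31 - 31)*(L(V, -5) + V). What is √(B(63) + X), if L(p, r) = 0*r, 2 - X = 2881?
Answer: I*√6785 ≈ 82.371*I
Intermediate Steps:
X = -2879 (X = 2 - 1*2881 = 2 - 2881 = -2879)
L(p, r) = 0
B(V) = -62*V (B(V) = (-31 - 31)*(0 + V) = -62*V)
√(B(63) + X) = √(-62*63 - 2879) = √(-3906 - 2879) = √(-6785) = I*√6785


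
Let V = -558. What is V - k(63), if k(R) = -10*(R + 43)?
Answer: 502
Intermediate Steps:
k(R) = -430 - 10*R (k(R) = -10*(43 + R) = -430 - 10*R)
V - k(63) = -558 - (-430 - 10*63) = -558 - (-430 - 630) = -558 - 1*(-1060) = -558 + 1060 = 502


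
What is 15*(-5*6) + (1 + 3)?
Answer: -446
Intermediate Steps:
15*(-5*6) + (1 + 3) = 15*(-30) + 4 = -450 + 4 = -446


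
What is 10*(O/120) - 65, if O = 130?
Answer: -325/6 ≈ -54.167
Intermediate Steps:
10*(O/120) - 65 = 10*(130/120) - 65 = 10*(130*(1/120)) - 65 = 10*(13/12) - 65 = 65/6 - 65 = -325/6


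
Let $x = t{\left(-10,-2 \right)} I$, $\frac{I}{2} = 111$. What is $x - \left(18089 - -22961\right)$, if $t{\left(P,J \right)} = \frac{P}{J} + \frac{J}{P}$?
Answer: $- \frac{199478}{5} \approx -39896.0$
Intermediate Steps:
$I = 222$ ($I = 2 \cdot 111 = 222$)
$t{\left(P,J \right)} = \frac{J}{P} + \frac{P}{J}$
$x = \frac{5772}{5}$ ($x = \left(- \frac{2}{-10} - \frac{10}{-2}\right) 222 = \left(\left(-2\right) \left(- \frac{1}{10}\right) - -5\right) 222 = \left(\frac{1}{5} + 5\right) 222 = \frac{26}{5} \cdot 222 = \frac{5772}{5} \approx 1154.4$)
$x - \left(18089 - -22961\right) = \frac{5772}{5} - \left(18089 - -22961\right) = \frac{5772}{5} - \left(18089 + 22961\right) = \frac{5772}{5} - 41050 = - \frac{199478}{5}$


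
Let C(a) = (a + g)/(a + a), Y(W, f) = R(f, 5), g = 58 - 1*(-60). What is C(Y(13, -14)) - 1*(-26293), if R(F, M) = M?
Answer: 263053/10 ≈ 26305.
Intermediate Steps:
g = 118 (g = 58 + 60 = 118)
Y(W, f) = 5
C(a) = (118 + a)/(2*a) (C(a) = (a + 118)/(a + a) = (118 + a)/((2*a)) = (118 + a)*(1/(2*a)) = (118 + a)/(2*a))
C(Y(13, -14)) - 1*(-26293) = (1/2)*(118 + 5)/5 - 1*(-26293) = (1/2)*(1/5)*123 + 26293 = 123/10 + 26293 = 263053/10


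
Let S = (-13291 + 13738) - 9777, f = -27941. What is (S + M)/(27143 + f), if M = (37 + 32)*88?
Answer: 543/133 ≈ 4.0827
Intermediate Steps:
M = 6072 (M = 69*88 = 6072)
S = -9330 (S = 447 - 9777 = -9330)
(S + M)/(27143 + f) = (-9330 + 6072)/(27143 - 27941) = -3258/(-798) = -3258*(-1/798) = 543/133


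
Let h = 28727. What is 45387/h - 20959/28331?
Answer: 683769904/813864637 ≈ 0.84015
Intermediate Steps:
45387/h - 20959/28331 = 45387/28727 - 20959/28331 = 683769904/813864637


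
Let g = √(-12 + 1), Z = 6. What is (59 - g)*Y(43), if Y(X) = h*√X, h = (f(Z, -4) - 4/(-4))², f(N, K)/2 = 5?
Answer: 121*√43*(59 - I*√11) ≈ 46814.0 - 2631.6*I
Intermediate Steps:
f(N, K) = 10 (f(N, K) = 2*5 = 10)
h = 121 (h = (10 - 4/(-4))² = (10 - 4*(-¼))² = (10 + 1)² = 11² = 121)
Y(X) = 121*√X
g = I*√11 (g = √(-11) = I*√11 ≈ 3.3166*I)
(59 - g)*Y(43) = (59 - I*√11)*(121*√43) = 121*√43*(59 - I*√11)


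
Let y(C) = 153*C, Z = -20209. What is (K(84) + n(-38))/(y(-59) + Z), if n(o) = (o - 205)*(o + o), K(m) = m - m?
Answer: -4617/7309 ≈ -0.63169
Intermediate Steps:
K(m) = 0
n(o) = 2*o*(-205 + o) (n(o) = (-205 + o)*(2*o) = 2*o*(-205 + o))
(K(84) + n(-38))/(y(-59) + Z) = (0 + 2*(-38)*(-205 - 38))/(153*(-59) - 20209) = (0 + 2*(-38)*(-243))/(-9027 - 20209) = (0 + 18468)/(-29236) = 18468*(-1/29236) = -4617/7309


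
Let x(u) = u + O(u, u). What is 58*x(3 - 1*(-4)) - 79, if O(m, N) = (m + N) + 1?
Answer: 1197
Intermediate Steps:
O(m, N) = 1 + N + m (O(m, N) = (N + m) + 1 = 1 + N + m)
x(u) = 1 + 3*u (x(u) = u + (1 + u + u) = u + (1 + 2*u) = 1 + 3*u)
58*x(3 - 1*(-4)) - 79 = 58*(1 + 3*(3 - 1*(-4))) - 79 = 58*(1 + 3*(3 + 4)) - 79 = 58*(1 + 3*7) - 79 = 58*(1 + 21) - 79 = 58*22 - 79 = 1276 - 79 = 1197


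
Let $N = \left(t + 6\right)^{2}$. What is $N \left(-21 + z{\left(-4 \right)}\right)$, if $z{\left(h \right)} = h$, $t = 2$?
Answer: $-1600$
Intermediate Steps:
$N = 64$ ($N = \left(2 + 6\right)^{2} = 8^{2} = 64$)
$N \left(-21 + z{\left(-4 \right)}\right) = 64 \left(-21 - 4\right) = 64 \left(-25\right) = -1600$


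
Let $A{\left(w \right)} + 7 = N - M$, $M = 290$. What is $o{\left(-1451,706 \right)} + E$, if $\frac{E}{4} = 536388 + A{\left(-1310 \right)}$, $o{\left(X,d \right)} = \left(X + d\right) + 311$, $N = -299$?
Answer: $2142734$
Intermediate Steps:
$o{\left(X,d \right)} = 311 + X + d$
$A{\left(w \right)} = -596$ ($A{\left(w \right)} = -7 - 589 = -596$)
$E = 2143168$ ($E = 4 \left(536388 - 596\right) = 4 \cdot 535792 = 2143168$)
$o{\left(-1451,706 \right)} + E = \left(311 - 1451 + 706\right) + 2143168 = -434 + 2143168 = 2142734$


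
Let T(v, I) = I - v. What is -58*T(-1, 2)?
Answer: -174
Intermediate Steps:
-58*T(-1, 2) = -58*(2 - 1*(-1)) = -58*(2 + 1) = -58*3 = -174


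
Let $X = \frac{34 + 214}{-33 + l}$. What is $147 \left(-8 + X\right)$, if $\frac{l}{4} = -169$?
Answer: $- \frac{870240}{709} \approx -1227.4$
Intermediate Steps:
$l = -676$ ($l = 4 \left(-169\right) = -676$)
$X = - \frac{248}{709}$ ($X = \frac{34 + 214}{-33 - 676} = \frac{248}{-709} = 248 \left(- \frac{1}{709}\right) = - \frac{248}{709} \approx -0.34979$)
$147 \left(-8 + X\right) = 147 \left(-8 - \frac{248}{709}\right) = 147 \left(- \frac{5920}{709}\right) = - \frac{870240}{709}$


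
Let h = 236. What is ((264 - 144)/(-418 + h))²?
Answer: 3600/8281 ≈ 0.43473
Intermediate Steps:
((264 - 144)/(-418 + h))² = ((264 - 144)/(-418 + 236))² = (120/(-182))² = (120*(-1/182))² = (-60/91)² = 3600/8281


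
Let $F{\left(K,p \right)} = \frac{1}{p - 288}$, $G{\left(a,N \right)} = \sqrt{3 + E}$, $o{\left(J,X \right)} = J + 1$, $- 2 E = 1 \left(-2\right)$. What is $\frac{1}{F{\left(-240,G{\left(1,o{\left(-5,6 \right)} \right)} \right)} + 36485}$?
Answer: $\frac{286}{10434709} \approx 2.7409 \cdot 10^{-5}$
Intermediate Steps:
$E = 1$ ($E = - \frac{1 \left(-2\right)}{2} = \left(- \frac{1}{2}\right) \left(-2\right) = 1$)
$o{\left(J,X \right)} = 1 + J$
$G{\left(a,N \right)} = 2$ ($G{\left(a,N \right)} = \sqrt{3 + 1} = \sqrt{4} = 2$)
$F{\left(K,p \right)} = \frac{1}{-288 + p}$
$\frac{1}{F{\left(-240,G{\left(1,o{\left(-5,6 \right)} \right)} \right)} + 36485} = \frac{1}{\frac{1}{-288 + 2} + 36485} = \frac{1}{\frac{1}{-286} + 36485} = \frac{1}{- \frac{1}{286} + 36485} = \frac{1}{\frac{10434709}{286}} = \frac{286}{10434709}$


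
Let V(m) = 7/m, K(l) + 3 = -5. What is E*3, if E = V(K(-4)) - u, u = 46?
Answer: -1125/8 ≈ -140.63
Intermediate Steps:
K(l) = -8 (K(l) = -3 - 5 = -8)
E = -375/8 (E = 7/(-8) - 1*46 = 7*(-⅛) - 46 = -7/8 - 46 = -375/8 ≈ -46.875)
E*3 = -375/8*3 = -1125/8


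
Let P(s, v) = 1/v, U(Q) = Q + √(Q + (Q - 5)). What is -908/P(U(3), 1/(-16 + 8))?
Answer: 227/2 ≈ 113.50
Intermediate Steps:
U(Q) = Q + √(-5 + 2*Q) (U(Q) = Q + √(Q + (-5 + Q)) = Q + √(-5 + 2*Q))
-908/P(U(3), 1/(-16 + 8)) = -908/(-16 + 8) = -908/(-8) = -908*(-⅛) = 227/2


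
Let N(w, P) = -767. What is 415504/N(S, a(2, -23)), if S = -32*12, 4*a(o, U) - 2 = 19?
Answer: -415504/767 ≈ -541.73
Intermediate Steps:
a(o, U) = 21/4 (a(o, U) = ½ + (¼)*19 = ½ + 19/4 = 21/4)
S = -384
415504/N(S, a(2, -23)) = 415504/(-767) = 415504*(-1/767) = -415504/767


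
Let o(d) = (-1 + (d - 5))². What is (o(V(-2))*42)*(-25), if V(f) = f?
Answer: -67200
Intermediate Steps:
o(d) = (-6 + d)² (o(d) = (-1 + (-5 + d))² = (-6 + d)²)
(o(V(-2))*42)*(-25) = ((-6 - 2)²*42)*(-25) = ((-8)²*42)*(-25) = (64*42)*(-25) = 2688*(-25) = -67200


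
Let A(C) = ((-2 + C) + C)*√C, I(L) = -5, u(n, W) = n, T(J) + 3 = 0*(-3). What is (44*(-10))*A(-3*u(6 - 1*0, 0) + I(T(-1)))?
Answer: 21120*I*√23 ≈ 1.0129e+5*I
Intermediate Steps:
T(J) = -3 (T(J) = -3 + 0*(-3) = -3 + 0 = -3)
A(C) = √C*(-2 + 2*C) (A(C) = (-2 + 2*C)*√C = √C*(-2 + 2*C))
(44*(-10))*A(-3*u(6 - 1*0, 0) + I(T(-1))) = (44*(-10))*(2*√(-3*(6 - 1*0) - 5)*(-1 + (-3*(6 - 1*0) - 5))) = -880*√(-3*(6 + 0) - 5)*(-1 + (-3*(6 + 0) - 5)) = -880*√(-3*6 - 5)*(-1 + (-3*6 - 5)) = -880*√(-18 - 5)*(-1 + (-18 - 5)) = -880*√(-23)*(-1 - 23) = -880*I*√23*(-24) = -(-21120)*I*√23 = 21120*I*√23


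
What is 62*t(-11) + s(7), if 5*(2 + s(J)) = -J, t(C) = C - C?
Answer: -17/5 ≈ -3.4000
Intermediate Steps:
t(C) = 0
s(J) = -2 - J/5 (s(J) = -2 + (-J)/5 = -2 - J/5)
62*t(-11) + s(7) = 62*0 + (-2 - ⅕*7) = 0 + (-2 - 7/5) = 0 - 17/5 = -17/5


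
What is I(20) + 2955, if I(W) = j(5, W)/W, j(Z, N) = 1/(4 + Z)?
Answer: 531901/180 ≈ 2955.0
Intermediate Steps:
I(W) = 1/(9*W) (I(W) = 1/((4 + 5)*W) = 1/(9*W))
I(20) + 2955 = (⅑)/20 + 2955 = (⅑)*(1/20) + 2955 = 1/180 + 2955 = 531901/180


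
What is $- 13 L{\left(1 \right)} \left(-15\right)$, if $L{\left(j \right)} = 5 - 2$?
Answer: $585$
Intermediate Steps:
$L{\left(j \right)} = 3$
$- 13 L{\left(1 \right)} \left(-15\right) = \left(-13\right) 3 \left(-15\right) = \left(-39\right) \left(-15\right) = 585$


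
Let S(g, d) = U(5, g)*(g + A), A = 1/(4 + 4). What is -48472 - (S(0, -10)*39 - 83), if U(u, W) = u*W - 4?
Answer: -96739/2 ≈ -48370.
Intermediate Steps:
U(u, W) = -4 + W*u (U(u, W) = W*u - 4 = -4 + W*u)
A = 1/8 ≈ 0.12500
S(g, d) = (-4 + 5*g)*(1/8 + g) (S(g, d) = (-4 + g*5)*(g + 1/8) = (-4 + 5*g)*(1/8 + g))
-48472 - (S(0, -10)*39 - 83) = -48472 - (((1 + 8*0)*(-4 + 5*0)/8)*39 - 83) = -48472 - (((1 + 0)*(-4 + 0)/8)*39 - 83) = -48472 - (((1/8)*1*(-4))*39 - 83) = -48472 - (-1/2*39 - 83) = -48472 - (-39/2 - 83) = -48472 - 1*(-205/2) = -48472 + 205/2 = -96739/2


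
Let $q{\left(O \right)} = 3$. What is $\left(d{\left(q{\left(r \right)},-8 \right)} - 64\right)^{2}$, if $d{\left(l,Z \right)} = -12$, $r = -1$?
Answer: $5776$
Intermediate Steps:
$\left(d{\left(q{\left(r \right)},-8 \right)} - 64\right)^{2} = \left(-12 - 64\right)^{2} = \left(-76\right)^{2} = 5776$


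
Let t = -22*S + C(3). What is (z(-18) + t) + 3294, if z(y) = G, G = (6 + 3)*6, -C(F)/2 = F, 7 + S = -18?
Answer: 3892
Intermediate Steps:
S = -25 (S = -7 - 18 = -25)
C(F) = -2*F
G = 54 (G = 9*6 = 54)
t = 544 (t = -22*(-25) - 2*3 = 550 - 6 = 544)
z(y) = 54
(z(-18) + t) + 3294 = (54 + 544) + 3294 = 598 + 3294 = 3892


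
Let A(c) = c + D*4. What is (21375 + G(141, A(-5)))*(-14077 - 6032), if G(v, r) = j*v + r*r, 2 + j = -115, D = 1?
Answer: -98111811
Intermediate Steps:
A(c) = 4 + c (A(c) = c + 1*4 = c + 4 = 4 + c)
j = -117 (j = -2 - 115 = -117)
G(v, r) = r² - 117*v (G(v, r) = -117*v + r*r = -117*v + r² = r² - 117*v)
(21375 + G(141, A(-5)))*(-14077 - 6032) = (21375 + ((4 - 5)² - 117*141))*(-14077 - 6032) = (21375 + ((-1)² - 16497))*(-20109) = (21375 + (1 - 16497))*(-20109) = (21375 - 16496)*(-20109) = 4879*(-20109) = -98111811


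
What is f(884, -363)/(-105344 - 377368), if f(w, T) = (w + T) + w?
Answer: -1405/482712 ≈ -0.0029106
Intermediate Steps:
f(w, T) = T + 2*w (f(w, T) = (T + w) + w = T + 2*w)
f(884, -363)/(-105344 - 377368) = (-363 + 2*884)/(-105344 - 377368) = (-363 + 1768)/(-482712) = 1405*(-1/482712) = -1405/482712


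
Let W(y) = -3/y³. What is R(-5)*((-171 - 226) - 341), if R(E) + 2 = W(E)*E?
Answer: 39114/25 ≈ 1564.6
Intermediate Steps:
W(y) = -3/y³
R(E) = -2 - 3/E² (R(E) = -2 + (-3/E³)*E = -2 - 3/E²)
R(-5)*((-171 - 226) - 341) = (-2 - 3/(-5)²)*((-171 - 226) - 341) = (-2 - 3*1/25)*(-397 - 341) = (-2 - 3/25)*(-738) = -53/25*(-738) = 39114/25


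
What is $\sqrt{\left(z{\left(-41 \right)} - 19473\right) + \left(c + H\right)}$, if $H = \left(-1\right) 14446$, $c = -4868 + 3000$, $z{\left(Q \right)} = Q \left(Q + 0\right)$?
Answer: $i \sqrt{34106} \approx 184.68 i$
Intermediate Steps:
$z{\left(Q \right)} = Q^{2}$ ($z{\left(Q \right)} = Q Q = Q^{2}$)
$c = -1868$
$H = -14446$
$\sqrt{\left(z{\left(-41 \right)} - 19473\right) + \left(c + H\right)} = \sqrt{\left(\left(-41\right)^{2} - 19473\right) - 16314} = \sqrt{\left(1681 - 19473\right) - 16314} = \sqrt{-17792 - 16314} = \sqrt{-34106} = i \sqrt{34106}$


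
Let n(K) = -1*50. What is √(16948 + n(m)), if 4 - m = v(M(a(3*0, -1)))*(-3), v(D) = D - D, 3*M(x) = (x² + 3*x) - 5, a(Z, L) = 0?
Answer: √16898 ≈ 129.99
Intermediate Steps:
M(x) = -5/3 + x + x²/3 (M(x) = ((x² + 3*x) - 5)/3 = (-5 + x² + 3*x)/3 = -5/3 + x + x²/3)
v(D) = 0
m = 4 (m = 4 - 0*(-3) = 4 - 1*0 = 4 + 0 = 4)
n(K) = -50
√(16948 + n(m)) = √(16948 - 50) = √16898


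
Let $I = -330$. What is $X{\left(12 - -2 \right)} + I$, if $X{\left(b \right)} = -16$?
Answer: $-346$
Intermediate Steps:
$X{\left(12 - -2 \right)} + I = -16 - 330 = -346$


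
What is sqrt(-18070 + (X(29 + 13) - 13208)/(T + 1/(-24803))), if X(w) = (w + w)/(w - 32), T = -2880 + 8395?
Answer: I*sqrt(132091587662061454370)/85492840 ≈ 134.43*I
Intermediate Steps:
T = 5515
X(w) = 2*w/(-32 + w) (X(w) = (2*w)/(-32 + w) = 2*w/(-32 + w))
sqrt(-18070 + (X(29 + 13) - 13208)/(T + 1/(-24803))) = sqrt(-18070 + (2*(29 + 13)/(-32 + (29 + 13)) - 13208)/(5515 + 1/(-24803))) = sqrt(-18070 + (2*42/(-32 + 42) - 13208)/(5515 - 1/24803)) = sqrt(-18070 + (2*42/10 - 13208)/(136788544/24803)) = sqrt(-18070 + (2*42*(1/10) - 13208)*(24803/136788544)) = sqrt(-18070 + (42/5 - 13208)*(24803/136788544)) = sqrt(-18070 - 65998/5*24803/136788544) = sqrt(-18070 - 818474197/341971360) = sqrt(-6180240949397/341971360) = I*sqrt(132091587662061454370)/85492840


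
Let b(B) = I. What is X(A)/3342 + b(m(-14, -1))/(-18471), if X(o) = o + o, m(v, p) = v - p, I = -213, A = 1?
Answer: 124798/10288347 ≈ 0.012130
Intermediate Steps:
b(B) = -213
X(o) = 2*o
X(A)/3342 + b(m(-14, -1))/(-18471) = (2*1)/3342 - 213/(-18471) = 2*(1/3342) - 213*(-1/18471) = 1/1671 + 71/6157 = 124798/10288347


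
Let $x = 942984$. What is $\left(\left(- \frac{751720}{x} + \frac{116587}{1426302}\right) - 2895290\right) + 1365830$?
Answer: $- \frac{28570750274526571}{18680277294} \approx -1.5295 \cdot 10^{6}$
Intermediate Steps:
$\left(\left(- \frac{751720}{x} + \frac{116587}{1426302}\right) - 2895290\right) + 1365830 = \left(\left(- \frac{751720}{942984} + \frac{116587}{1426302}\right) - 2895290\right) + 1365830 = \left(\left(\left(-751720\right) \frac{1}{942984} + 116587 \cdot \frac{1}{1426302}\right) - 2895290\right) + 1365830 = \left(\left(- \frac{93965}{117873} + \frac{116587}{1426302}\right) - 2895290\right) + 1365830 = \left(- \frac{13364445331}{18680277294} - 2895290\right) + 1365830 = - \frac{54084833410990591}{18680277294} + 1365830 = - \frac{28570750274526571}{18680277294}$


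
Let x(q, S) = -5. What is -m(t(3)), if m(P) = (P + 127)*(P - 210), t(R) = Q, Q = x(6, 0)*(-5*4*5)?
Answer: -181830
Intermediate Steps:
Q = 500 (Q = -5*(-5*4)*5 = -(-100)*5 = -5*(-100) = 500)
t(R) = 500
m(P) = (-210 + P)*(127 + P) (m(P) = (127 + P)*(-210 + P) = (-210 + P)*(127 + P))
-m(t(3)) = -(-26670 + 500² - 83*500) = -(-26670 + 250000 - 41500) = -1*181830 = -181830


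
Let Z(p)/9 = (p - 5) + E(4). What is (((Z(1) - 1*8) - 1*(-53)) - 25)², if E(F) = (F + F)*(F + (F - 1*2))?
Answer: 173056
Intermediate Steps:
E(F) = 2*F*(-2 + 2*F) (E(F) = (2*F)*(F + (F - 2)) = (2*F)*(F + (-2 + F)) = (2*F)*(-2 + 2*F) = 2*F*(-2 + 2*F))
Z(p) = 387 + 9*p (Z(p) = 9*((p - 5) + 4*4*(-1 + 4)) = 9*((-5 + p) + 4*4*3) = 9*((-5 + p) + 48) = 9*(43 + p) = 387 + 9*p)
(((Z(1) - 1*8) - 1*(-53)) - 25)² = ((((387 + 9*1) - 1*8) - 1*(-53)) - 25)² = ((((387 + 9) - 8) + 53) - 25)² = (((396 - 8) + 53) - 25)² = ((388 + 53) - 25)² = (441 - 25)² = 416² = 173056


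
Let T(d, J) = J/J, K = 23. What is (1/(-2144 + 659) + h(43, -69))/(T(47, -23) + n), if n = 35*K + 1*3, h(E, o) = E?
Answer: 63854/1201365 ≈ 0.053151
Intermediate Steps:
T(d, J) = 1
n = 808 (n = 35*23 + 1*3 = 805 + 3 = 808)
(1/(-2144 + 659) + h(43, -69))/(T(47, -23) + n) = (1/(-2144 + 659) + 43)/(1 + 808) = (1/(-1485) + 43)/809 = (-1/1485 + 43)*(1/809) = (63854/1485)*(1/809) = 63854/1201365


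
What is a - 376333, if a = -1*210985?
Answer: -587318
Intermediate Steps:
a = -210985
a - 376333 = -210985 - 376333 = -587318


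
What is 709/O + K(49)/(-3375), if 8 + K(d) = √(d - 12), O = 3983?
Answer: 2424739/13442625 - √37/3375 ≈ 0.17857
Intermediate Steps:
K(d) = -8 + √(-12 + d) (K(d) = -8 + √(d - 12) = -8 + √(-12 + d))
709/O + K(49)/(-3375) = 709/3983 + (-8 + √(-12 + 49))/(-3375) = 709*(1/3983) + (-8 + √37)*(-1/3375) = 709/3983 + (8/3375 - √37/3375) = 2424739/13442625 - √37/3375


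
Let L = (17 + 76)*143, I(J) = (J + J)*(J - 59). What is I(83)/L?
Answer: 1328/4433 ≈ 0.29957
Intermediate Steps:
I(J) = 2*J*(-59 + J) (I(J) = (2*J)*(-59 + J) = 2*J*(-59 + J))
L = 13299 (L = 93*143 = 13299)
I(83)/L = (2*83*(-59 + 83))/13299 = (2*83*24)*(1/13299) = 3984*(1/13299) = 1328/4433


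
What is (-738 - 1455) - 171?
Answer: -2364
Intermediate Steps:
(-738 - 1455) - 171 = -2193 - 171 = -2364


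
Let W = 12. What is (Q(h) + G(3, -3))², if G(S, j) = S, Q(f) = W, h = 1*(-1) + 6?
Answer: 225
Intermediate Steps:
h = 5 (h = -1 + 6 = 5)
Q(f) = 12
(Q(h) + G(3, -3))² = (12 + 3)² = 15² = 225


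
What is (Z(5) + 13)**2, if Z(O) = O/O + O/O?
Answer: 225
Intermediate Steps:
Z(O) = 2 (Z(O) = 1 + 1 = 2)
(Z(5) + 13)**2 = (2 + 13)**2 = 15**2 = 225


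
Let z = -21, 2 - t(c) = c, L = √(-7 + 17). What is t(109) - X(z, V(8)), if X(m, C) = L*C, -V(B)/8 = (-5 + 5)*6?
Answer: -107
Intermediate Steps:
V(B) = 0 (V(B) = -8*(-5 + 5)*6 = -0*6 = -8*0 = 0)
L = √10 ≈ 3.1623
t(c) = 2 - c
X(m, C) = C*√10 (X(m, C) = √10*C = C*√10)
t(109) - X(z, V(8)) = (2 - 1*109) - 0*√10 = (2 - 109) - 1*0 = -107 + 0 = -107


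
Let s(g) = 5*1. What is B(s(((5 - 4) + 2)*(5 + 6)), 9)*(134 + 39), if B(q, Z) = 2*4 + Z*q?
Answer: 9169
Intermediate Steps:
s(g) = 5
B(q, Z) = 8 + Z*q
B(s(((5 - 4) + 2)*(5 + 6)), 9)*(134 + 39) = (8 + 9*5)*(134 + 39) = (8 + 45)*173 = 53*173 = 9169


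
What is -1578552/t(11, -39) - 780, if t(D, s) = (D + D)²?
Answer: -489018/121 ≈ -4041.5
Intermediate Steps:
t(D, s) = 4*D² (t(D, s) = (2*D)² = 4*D²)
-1578552/t(11, -39) - 780 = -1578552/(4*11²) - 780 = -1578552/(4*121) - 780 = -1578552/484 - 780 = -1241*318/121 - 780 = -394638/121 - 780 = -489018/121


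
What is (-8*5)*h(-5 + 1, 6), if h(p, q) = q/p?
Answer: 60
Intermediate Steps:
(-8*5)*h(-5 + 1, 6) = (-8*5)*(6/(-5 + 1)) = -240/(-4) = -240*(-1)/4 = -40*(-3/2) = 60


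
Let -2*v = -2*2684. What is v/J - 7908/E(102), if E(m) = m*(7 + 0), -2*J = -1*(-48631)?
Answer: -5884950/526099 ≈ -11.186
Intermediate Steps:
J = -48631/2 (J = -(-1)*(-48631)/2 = -½*48631 = -48631/2 ≈ -24316.)
E(m) = 7*m (E(m) = m*7 = 7*m)
v = 2684 (v = -(-1)*2684 = -½*(-5368) = 2684)
v/J - 7908/E(102) = 2684/(-48631/2) - 7908/(7*102) = 2684*(-2/48631) - 7908/714 = -488/4421 - 7908*1/714 = -488/4421 - 1318/119 = -5884950/526099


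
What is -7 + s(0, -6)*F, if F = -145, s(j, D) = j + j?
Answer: -7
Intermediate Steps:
s(j, D) = 2*j
-7 + s(0, -6)*F = -7 + (2*0)*(-145) = -7 + 0*(-145) = -7 + 0 = -7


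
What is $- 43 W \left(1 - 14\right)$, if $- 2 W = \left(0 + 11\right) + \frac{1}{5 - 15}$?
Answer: $- \frac{60931}{20} \approx -3046.6$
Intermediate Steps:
$W = - \frac{109}{20}$ ($W = - \frac{\left(0 + 11\right) + \frac{1}{5 - 15}}{2} = - \frac{11 + \frac{1}{-10}}{2} = - \frac{11 - \frac{1}{10}}{2} = \left(- \frac{1}{2}\right) \frac{109}{10} = - \frac{109}{20} \approx -5.45$)
$- 43 W \left(1 - 14\right) = \left(-43\right) \left(- \frac{109}{20}\right) \left(1 - 14\right) = \frac{4687}{20} \left(-13\right) = - \frac{60931}{20}$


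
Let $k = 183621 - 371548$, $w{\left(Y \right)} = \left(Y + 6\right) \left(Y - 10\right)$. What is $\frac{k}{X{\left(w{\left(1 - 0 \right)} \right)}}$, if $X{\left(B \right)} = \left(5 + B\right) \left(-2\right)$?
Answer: $- \frac{187927}{116} \approx -1620.1$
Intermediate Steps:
$w{\left(Y \right)} = \left(-10 + Y\right) \left(6 + Y\right)$ ($w{\left(Y \right)} = \left(6 + Y\right) \left(-10 + Y\right) = \left(-10 + Y\right) \left(6 + Y\right)$)
$X{\left(B \right)} = -10 - 2 B$
$k = -187927$ ($k = 183621 - 371548 = -187927$)
$\frac{k}{X{\left(w{\left(1 - 0 \right)} \right)}} = - \frac{187927}{-10 - 2 \left(-60 + \left(1 - 0\right)^{2} - 4 \left(1 - 0\right)\right)} = - \frac{187927}{-10 - 2 \left(-60 + \left(1 + 0\right)^{2} - 4 \left(1 + 0\right)\right)} = - \frac{187927}{-10 - 2 \left(-60 + 1^{2} - 4\right)} = - \frac{187927}{-10 - 2 \left(-60 + 1 - 4\right)} = - \frac{187927}{-10 - -126} = - \frac{187927}{-10 + 126} = - \frac{187927}{116}$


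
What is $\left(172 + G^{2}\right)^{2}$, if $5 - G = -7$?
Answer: $99856$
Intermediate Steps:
$G = 12$ ($G = 5 - -7 = 5 + 7 = 12$)
$\left(172 + G^{2}\right)^{2} = \left(172 + 12^{2}\right)^{2} = \left(172 + 144\right)^{2} = 316^{2} = 99856$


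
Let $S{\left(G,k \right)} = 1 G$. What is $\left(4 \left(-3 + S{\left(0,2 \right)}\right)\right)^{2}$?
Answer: $144$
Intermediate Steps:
$S{\left(G,k \right)} = G$
$\left(4 \left(-3 + S{\left(0,2 \right)}\right)\right)^{2} = \left(4 \left(-3 + 0\right)\right)^{2} = \left(4 \left(-3\right)\right)^{2} = \left(-12\right)^{2} = 144$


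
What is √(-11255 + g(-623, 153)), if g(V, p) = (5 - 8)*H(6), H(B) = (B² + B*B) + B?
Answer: I*√11489 ≈ 107.19*I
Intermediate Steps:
H(B) = B + 2*B² (H(B) = (B² + B²) + B = 2*B² + B = B + 2*B²)
g(V, p) = -234 (g(V, p) = (5 - 8)*(6*(1 + 2*6)) = -18*(1 + 12) = -18*13 = -3*78 = -234)
√(-11255 + g(-623, 153)) = √(-11255 - 234) = √(-11489) = I*√11489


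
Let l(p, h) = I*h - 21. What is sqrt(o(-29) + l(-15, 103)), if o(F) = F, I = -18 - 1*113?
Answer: I*sqrt(13543) ≈ 116.37*I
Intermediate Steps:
I = -131 (I = -18 - 113 = -131)
l(p, h) = -21 - 131*h (l(p, h) = -131*h - 21 = -21 - 131*h)
sqrt(o(-29) + l(-15, 103)) = sqrt(-29 + (-21 - 131*103)) = sqrt(-29 + (-21 - 13493)) = sqrt(-29 - 13514) = sqrt(-13543) = I*sqrt(13543)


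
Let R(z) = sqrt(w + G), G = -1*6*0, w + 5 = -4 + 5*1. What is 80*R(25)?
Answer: 160*I ≈ 160.0*I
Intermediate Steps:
w = -4 (w = -5 + (-4 + 5*1) = -5 + (-4 + 5) = -5 + 1 = -4)
G = 0 (G = -6*0 = 0)
R(z) = 2*I (R(z) = sqrt(-4 + 0) = sqrt(-4) = 2*I)
80*R(25) = 80*(2*I) = 160*I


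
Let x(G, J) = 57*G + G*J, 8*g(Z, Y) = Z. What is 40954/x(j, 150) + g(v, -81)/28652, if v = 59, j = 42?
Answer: 4693912505/996401952 ≈ 4.7109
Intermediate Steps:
g(Z, Y) = Z/8
40954/x(j, 150) + g(v, -81)/28652 = 40954/((42*(57 + 150))) + ((1/8)*59)/28652 = 40954/((42*207)) + (59/8)*(1/28652) = 40954/8694 + 59/229216 = 40954*(1/8694) + 59/229216 = 20477/4347 + 59/229216 = 4693912505/996401952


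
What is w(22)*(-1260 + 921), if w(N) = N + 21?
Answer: -14577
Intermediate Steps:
w(N) = 21 + N
w(22)*(-1260 + 921) = (21 + 22)*(-1260 + 921) = 43*(-339) = -14577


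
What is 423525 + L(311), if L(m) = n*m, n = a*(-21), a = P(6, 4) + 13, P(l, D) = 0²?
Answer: 338622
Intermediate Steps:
P(l, D) = 0
a = 13 (a = 0 + 13 = 13)
n = -273 (n = 13*(-21) = -273)
L(m) = -273*m
423525 + L(311) = 423525 - 273*311 = 423525 - 84903 = 338622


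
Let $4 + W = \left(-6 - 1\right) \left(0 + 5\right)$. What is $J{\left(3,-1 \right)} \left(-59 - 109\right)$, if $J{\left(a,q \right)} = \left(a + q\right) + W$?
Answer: $6216$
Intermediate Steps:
$W = -39$ ($W = -4 + \left(-6 - 1\right) \left(0 + 5\right) = -4 - 35 = -39$)
$J{\left(a,q \right)} = -39 + a + q$ ($J{\left(a,q \right)} = \left(a + q\right) - 39 = -39 + a + q$)
$J{\left(3,-1 \right)} \left(-59 - 109\right) = \left(-39 + 3 - 1\right) \left(-59 - 109\right) = \left(-37\right) \left(-168\right) = 6216$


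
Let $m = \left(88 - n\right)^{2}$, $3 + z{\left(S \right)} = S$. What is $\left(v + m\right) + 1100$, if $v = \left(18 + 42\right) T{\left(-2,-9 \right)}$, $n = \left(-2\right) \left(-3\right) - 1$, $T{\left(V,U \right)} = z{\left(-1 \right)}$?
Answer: $7749$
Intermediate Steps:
$z{\left(S \right)} = -3 + S$
$T{\left(V,U \right)} = -4$ ($T{\left(V,U \right)} = -3 - 1 = -4$)
$n = 5$ ($n = 6 - 1 = 5$)
$m = 6889$ ($m = \left(88 - 5\right)^{2} = 83^{2} = 6889$)
$v = -240$ ($v = \left(18 + 42\right) \left(-4\right) = 60 \left(-4\right) = -240$)
$\left(v + m\right) + 1100 = \left(-240 + 6889\right) + 1100 = 6649 + 1100 = 7749$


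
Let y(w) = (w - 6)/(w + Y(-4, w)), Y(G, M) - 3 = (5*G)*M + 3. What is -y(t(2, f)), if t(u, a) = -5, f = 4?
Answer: 11/101 ≈ 0.10891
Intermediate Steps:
Y(G, M) = 6 + 5*G*M (Y(G, M) = 3 + ((5*G)*M + 3) = 3 + (5*G*M + 3) = 3 + (3 + 5*G*M) = 6 + 5*G*M)
y(w) = (-6 + w)/(6 - 19*w) (y(w) = (w - 6)/(w + (6 + 5*(-4)*w)) = (-6 + w)/(w + (6 - 20*w)) = (-6 + w)/(6 - 19*w))
-y(t(2, f)) = -(6 - 1*(-5))/(-6 + 19*(-5)) = -(6 + 5)/(-6 - 95) = -11/(-101) = -(-1)*11/101 = -1*(-11/101) = 11/101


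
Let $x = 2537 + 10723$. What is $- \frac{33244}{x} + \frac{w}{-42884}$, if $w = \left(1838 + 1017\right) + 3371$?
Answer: $- \frac{188524057}{71080230} \approx -2.6523$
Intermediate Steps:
$w = 6226$ ($w = 2855 + 3371 = 6226$)
$x = 13260$
$- \frac{33244}{x} + \frac{w}{-42884} = - \frac{33244}{13260} + \frac{6226}{-42884} = \left(-33244\right) \frac{1}{13260} + 6226 \left(- \frac{1}{42884}\right) = - \frac{8311}{3315} - \frac{3113}{21442} = - \frac{188524057}{71080230}$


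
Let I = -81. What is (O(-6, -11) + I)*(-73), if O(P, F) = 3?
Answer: 5694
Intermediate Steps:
(O(-6, -11) + I)*(-73) = (3 - 81)*(-73) = -78*(-73) = 5694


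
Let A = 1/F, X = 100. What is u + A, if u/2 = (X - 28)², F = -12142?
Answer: 125888255/12142 ≈ 10368.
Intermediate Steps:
A = -1/12142 (A = 1/(-12142) = -1/12142 ≈ -8.2359e-5)
u = 10368 (u = 2*(100 - 28)² = 2*72² = 2*5184 = 10368)
u + A = 10368 - 1/12142 = 125888255/12142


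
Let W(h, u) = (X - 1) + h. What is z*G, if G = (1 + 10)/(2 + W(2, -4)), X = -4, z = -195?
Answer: 2145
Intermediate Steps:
W(h, u) = -5 + h (W(h, u) = (-4 - 1) + h = -5 + h)
G = -11 (G = (1 + 10)/(2 + (-5 + 2)) = 11/(2 - 3) = 11/(-1) = 11*(-1) = -11)
z*G = -195*(-11) = 2145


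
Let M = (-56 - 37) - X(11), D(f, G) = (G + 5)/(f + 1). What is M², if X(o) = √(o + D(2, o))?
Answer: 25996/3 + 434*√3 ≈ 9417.0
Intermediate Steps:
D(f, G) = (5 + G)/(1 + f)
X(o) = √(5/3 + 4*o/3) (X(o) = √(o + (5 + o)/(1 + 2)) = √(o + (5 + o)/3) = √(o + (5/3 + o/3)) = √(5/3 + 4*o/3))
M = -93 - 7*√3/3 (M = (-56 - 37) - √(15 + 12*11)/3 = -93 - √(15 + 132)/3 = -93 - √147/3 = -93 - 7*√3/3 ≈ -97.042)
M² = (-93 - 7*√3/3)²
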